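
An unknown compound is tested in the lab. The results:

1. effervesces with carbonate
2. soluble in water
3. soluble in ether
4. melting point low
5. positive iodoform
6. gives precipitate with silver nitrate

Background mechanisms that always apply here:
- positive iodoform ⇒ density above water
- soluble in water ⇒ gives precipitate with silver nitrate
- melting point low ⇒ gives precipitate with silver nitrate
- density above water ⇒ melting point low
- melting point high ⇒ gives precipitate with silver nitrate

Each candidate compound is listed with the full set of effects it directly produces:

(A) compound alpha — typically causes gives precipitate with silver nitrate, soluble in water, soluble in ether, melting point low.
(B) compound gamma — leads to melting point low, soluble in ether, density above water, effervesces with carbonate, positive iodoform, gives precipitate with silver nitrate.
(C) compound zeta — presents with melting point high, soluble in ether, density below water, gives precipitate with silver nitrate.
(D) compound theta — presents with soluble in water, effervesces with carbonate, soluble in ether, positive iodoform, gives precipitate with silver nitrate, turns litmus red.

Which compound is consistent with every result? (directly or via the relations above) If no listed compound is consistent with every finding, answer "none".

Testing each hypothesis:
(A) compound alpha — effervesces with carbonate -; soluble in water +; soluble in ether +; melting point low +; positive iodoform -; gives precipitate with silver nitrate +
(B) compound gamma — effervesces with carbonate +; soluble in water -; soluble in ether +; melting point low +; positive iodoform +; gives precipitate with silver nitrate +
(C) compound zeta — fails on effervesces with carbonate, soluble in water, melting point low, positive iodoform (predicts melting point high, not melting point low)
(D) compound theta — accounts for every observation (melting point low via positive iodoform → density above water → melting point low)
(D) is the only candidate with no mismatches.

D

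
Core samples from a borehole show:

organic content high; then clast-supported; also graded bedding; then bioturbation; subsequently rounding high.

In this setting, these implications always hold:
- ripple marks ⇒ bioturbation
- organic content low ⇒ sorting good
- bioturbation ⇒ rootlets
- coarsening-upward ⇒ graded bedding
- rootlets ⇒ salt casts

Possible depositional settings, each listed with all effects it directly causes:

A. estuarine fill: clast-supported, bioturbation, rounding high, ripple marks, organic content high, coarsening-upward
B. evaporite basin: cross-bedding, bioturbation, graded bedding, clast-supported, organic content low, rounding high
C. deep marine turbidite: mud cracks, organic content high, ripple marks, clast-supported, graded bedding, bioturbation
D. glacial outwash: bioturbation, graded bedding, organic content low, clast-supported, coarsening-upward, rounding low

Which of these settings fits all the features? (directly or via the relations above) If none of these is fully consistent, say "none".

Checking each candidate against the observations:
(A) estuarine fill — accounts for every observation (graded bedding through coarsening-upward → graded bedding)
(B) evaporite basin — organic content high ✗; clast-supported ✓; graded bedding ✓; bioturbation ✓; rounding high ✓
(C) deep marine turbidite — organic content high ✓; clast-supported ✓; graded bedding ✓; bioturbation ✓; rounding high ✗
(D) glacial outwash — fails on organic content high, rounding high (predicts organic content low, not organic content high; predicts rounding low, not rounding high)
(A) alone accounts for all the evidence.

A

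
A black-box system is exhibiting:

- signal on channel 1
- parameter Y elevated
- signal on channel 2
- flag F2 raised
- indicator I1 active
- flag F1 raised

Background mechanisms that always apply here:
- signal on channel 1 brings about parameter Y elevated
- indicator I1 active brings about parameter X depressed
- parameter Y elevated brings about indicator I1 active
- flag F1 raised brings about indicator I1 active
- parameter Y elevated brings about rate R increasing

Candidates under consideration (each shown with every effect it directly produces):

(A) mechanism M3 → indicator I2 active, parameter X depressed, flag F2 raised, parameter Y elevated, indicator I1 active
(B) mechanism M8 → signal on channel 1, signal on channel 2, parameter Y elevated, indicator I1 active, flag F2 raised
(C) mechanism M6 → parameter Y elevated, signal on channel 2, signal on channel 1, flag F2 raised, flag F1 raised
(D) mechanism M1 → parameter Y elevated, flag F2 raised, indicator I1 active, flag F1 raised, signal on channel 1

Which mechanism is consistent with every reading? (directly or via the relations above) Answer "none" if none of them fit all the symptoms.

Per-candidate check:
(A) mechanism M3 — does not account for signal on channel 1, signal on channel 2, flag F1 raised
(B) mechanism M8 — signal on channel 1 match; parameter Y elevated match; signal on channel 2 match; flag F2 raised match; indicator I1 active match; flag F1 raised miss
(C) mechanism M6 — signal on channel 1 match; parameter Y elevated match; signal on channel 2 match; flag F2 raised match; indicator I1 active match (via flag F1 raised → indicator I1 active); flag F1 raised match
(D) mechanism M1 — signal on channel 1 match; parameter Y elevated match; signal on channel 2 miss; flag F2 raised match; indicator I1 active match; flag F1 raised match
(C) alone accounts for all the evidence.

C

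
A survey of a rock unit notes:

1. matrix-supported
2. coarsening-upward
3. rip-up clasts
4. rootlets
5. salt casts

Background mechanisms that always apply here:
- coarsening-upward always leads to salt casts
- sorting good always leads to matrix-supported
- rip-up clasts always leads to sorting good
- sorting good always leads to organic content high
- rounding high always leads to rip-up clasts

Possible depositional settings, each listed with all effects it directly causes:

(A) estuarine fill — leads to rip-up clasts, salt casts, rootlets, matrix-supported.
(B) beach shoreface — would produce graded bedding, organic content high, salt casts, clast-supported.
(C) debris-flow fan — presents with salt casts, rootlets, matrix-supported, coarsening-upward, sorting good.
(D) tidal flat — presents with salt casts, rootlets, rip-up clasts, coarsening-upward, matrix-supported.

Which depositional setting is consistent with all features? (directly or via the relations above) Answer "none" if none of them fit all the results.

Testing each hypothesis:
(A) estuarine fill — matrix-supported match; coarsening-upward miss; rip-up clasts match; rootlets match; salt casts match
(B) beach shoreface — matrix-supported miss; coarsening-upward miss; rip-up clasts miss; rootlets miss; salt casts match
(C) debris-flow fan — does not account for rip-up clasts
(D) tidal flat — matrix-supported match; coarsening-upward match; rip-up clasts match; rootlets match; salt casts match
Only (D) is consistent with every observation.

D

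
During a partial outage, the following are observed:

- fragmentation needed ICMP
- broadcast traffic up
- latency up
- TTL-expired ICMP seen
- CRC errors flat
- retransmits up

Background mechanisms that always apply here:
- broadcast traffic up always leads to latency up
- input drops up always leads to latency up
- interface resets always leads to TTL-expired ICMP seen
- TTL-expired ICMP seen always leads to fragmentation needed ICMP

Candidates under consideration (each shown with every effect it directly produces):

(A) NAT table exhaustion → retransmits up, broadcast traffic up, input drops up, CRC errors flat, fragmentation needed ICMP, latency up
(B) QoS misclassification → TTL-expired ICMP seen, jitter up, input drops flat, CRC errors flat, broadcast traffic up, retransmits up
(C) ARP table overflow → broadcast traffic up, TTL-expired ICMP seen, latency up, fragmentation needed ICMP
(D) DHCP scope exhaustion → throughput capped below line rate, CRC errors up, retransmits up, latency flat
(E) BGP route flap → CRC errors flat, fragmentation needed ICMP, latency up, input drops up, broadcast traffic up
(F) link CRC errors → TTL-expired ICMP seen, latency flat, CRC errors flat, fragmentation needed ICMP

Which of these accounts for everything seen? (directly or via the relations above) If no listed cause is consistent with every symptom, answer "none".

Checking each candidate against the observations:
(A) NAT table exhaustion — does not account for TTL-expired ICMP seen
(B) QoS misclassification — accounts for every observation (fragmentation needed ICMP by TTL-expired ICMP seen → fragmentation needed ICMP)
(C) ARP table overflow — fragmentation needed ICMP +; broadcast traffic up +; latency up +; TTL-expired ICMP seen +; CRC errors flat -; retransmits up -
(D) DHCP scope exhaustion — fails on fragmentation needed ICMP, broadcast traffic up, latency up, TTL-expired ICMP seen, CRC errors flat (predicts latency flat, not latency up; predicts CRC errors up, not CRC errors flat)
(E) BGP route flap — fragmentation needed ICMP +; broadcast traffic up +; latency up +; TTL-expired ICMP seen -; CRC errors flat +; retransmits up -
(F) link CRC errors — fragmentation needed ICMP +; broadcast traffic up -; latency up -; TTL-expired ICMP seen +; CRC errors flat +; retransmits up -
Only (B) is consistent with every observation.

B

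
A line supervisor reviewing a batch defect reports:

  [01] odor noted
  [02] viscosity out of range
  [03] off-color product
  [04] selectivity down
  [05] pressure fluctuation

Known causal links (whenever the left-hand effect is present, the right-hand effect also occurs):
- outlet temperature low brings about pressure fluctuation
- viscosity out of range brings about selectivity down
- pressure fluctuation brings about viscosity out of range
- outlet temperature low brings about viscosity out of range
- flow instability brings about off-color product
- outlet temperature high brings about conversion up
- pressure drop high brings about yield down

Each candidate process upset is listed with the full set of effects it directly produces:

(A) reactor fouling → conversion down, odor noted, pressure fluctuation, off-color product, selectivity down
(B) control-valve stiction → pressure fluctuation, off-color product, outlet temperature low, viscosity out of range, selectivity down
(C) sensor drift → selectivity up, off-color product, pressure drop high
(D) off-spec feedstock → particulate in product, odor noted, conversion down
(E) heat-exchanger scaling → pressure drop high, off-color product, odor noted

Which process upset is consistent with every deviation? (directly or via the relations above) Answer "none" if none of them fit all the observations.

For each candidate, compare predicted effects to what was observed:
(A) reactor fouling — odor noted yes; viscosity out of range yes (by pressure fluctuation → viscosity out of range); off-color product yes; selectivity down yes; pressure fluctuation yes
(B) control-valve stiction — does not account for odor noted
(C) sensor drift — odor noted NO; viscosity out of range NO; off-color product yes; selectivity down NO; pressure fluctuation NO
(D) off-spec feedstock — does not account for viscosity out of range, off-color product, selectivity down, pressure fluctuation
(E) heat-exchanger scaling — odor noted yes; viscosity out of range NO; off-color product yes; selectivity down NO; pressure fluctuation NO
(A) alone accounts for all the evidence.

A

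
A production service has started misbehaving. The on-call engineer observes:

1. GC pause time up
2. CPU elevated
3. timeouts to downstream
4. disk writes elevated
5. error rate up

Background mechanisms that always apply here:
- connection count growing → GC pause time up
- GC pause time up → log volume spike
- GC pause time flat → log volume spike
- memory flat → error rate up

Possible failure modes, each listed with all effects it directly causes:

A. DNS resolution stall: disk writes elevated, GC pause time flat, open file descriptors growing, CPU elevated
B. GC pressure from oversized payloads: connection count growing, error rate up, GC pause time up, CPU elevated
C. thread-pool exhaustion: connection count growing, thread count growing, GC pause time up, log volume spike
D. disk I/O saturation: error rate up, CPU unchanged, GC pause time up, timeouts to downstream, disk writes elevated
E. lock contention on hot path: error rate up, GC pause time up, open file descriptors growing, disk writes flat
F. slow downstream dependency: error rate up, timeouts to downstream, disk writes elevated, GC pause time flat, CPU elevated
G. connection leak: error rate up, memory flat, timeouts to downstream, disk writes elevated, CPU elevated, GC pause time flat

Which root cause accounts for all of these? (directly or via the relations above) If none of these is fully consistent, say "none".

none

Per-candidate check:
(A) DNS resolution stall — fails on GC pause time up, timeouts to downstream, error rate up (predicts GC pause time flat, not GC pause time up)
(B) GC pressure from oversized payloads — GC pause time up +; CPU elevated +; timeouts to downstream -; disk writes elevated -; error rate up +
(C) thread-pool exhaustion — does not account for CPU elevated, timeouts to downstream, disk writes elevated, error rate up
(D) disk I/O saturation — GC pause time up +; CPU elevated -; timeouts to downstream +; disk writes elevated +; error rate up +
(E) lock contention on hot path — fails on CPU elevated, timeouts to downstream, disk writes elevated (predicts disk writes flat, not disk writes elevated)
(F) slow downstream dependency — GC pause time up -; CPU elevated +; timeouts to downstream +; disk writes elevated +; error rate up +
(G) connection leak — GC pause time up -; CPU elevated +; timeouts to downstream +; disk writes elevated +; error rate up +
No candidate is consistent with all observations.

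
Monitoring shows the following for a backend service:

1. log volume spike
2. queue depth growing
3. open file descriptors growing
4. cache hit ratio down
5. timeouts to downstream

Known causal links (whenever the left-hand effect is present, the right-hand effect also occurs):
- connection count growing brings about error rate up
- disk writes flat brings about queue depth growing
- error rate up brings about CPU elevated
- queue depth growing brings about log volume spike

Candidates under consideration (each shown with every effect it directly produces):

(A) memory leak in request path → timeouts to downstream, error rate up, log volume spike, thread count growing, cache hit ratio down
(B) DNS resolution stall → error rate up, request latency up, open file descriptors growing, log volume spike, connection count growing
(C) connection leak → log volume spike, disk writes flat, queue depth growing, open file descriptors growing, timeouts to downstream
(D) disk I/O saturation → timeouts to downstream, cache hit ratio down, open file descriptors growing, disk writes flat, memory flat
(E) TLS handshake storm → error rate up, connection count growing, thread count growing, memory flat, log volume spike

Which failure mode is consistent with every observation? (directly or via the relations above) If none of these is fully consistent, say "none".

Per-candidate check:
(A) memory leak in request path — log volume spike ✓; queue depth growing ✗; open file descriptors growing ✗; cache hit ratio down ✓; timeouts to downstream ✓
(B) DNS resolution stall — log volume spike ✓; queue depth growing ✗; open file descriptors growing ✓; cache hit ratio down ✗; timeouts to downstream ✗
(C) connection leak — does not account for cache hit ratio down
(D) disk I/O saturation — accounts for every observation (log volume spike via disk writes flat → queue depth growing → log volume spike)
(E) TLS handshake storm — log volume spike ✓; queue depth growing ✗; open file descriptors growing ✗; cache hit ratio down ✗; timeouts to downstream ✗
Only (D) is consistent with every observation.

D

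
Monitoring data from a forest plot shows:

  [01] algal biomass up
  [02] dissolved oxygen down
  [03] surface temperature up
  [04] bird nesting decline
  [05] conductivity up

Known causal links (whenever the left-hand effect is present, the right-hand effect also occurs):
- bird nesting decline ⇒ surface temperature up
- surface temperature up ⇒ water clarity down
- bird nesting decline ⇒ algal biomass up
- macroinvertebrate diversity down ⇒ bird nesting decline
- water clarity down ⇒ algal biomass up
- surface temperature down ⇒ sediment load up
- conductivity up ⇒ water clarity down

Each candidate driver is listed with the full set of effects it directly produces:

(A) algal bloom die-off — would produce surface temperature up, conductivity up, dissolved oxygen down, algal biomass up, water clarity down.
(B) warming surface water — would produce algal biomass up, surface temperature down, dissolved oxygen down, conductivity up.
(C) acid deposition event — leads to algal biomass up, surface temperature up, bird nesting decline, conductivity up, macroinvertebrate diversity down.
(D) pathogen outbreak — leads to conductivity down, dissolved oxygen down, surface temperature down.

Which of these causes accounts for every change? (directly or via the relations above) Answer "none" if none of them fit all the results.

Checking each candidate against the observations:
(A) algal bloom die-off — algal biomass up +; dissolved oxygen down +; surface temperature up +; bird nesting decline -; conductivity up +
(B) warming surface water — algal biomass up +; dissolved oxygen down +; surface temperature up -; bird nesting decline -; conductivity up +
(C) acid deposition event — algal biomass up +; dissolved oxygen down -; surface temperature up +; bird nesting decline +; conductivity up +
(D) pathogen outbreak — fails on algal biomass up, surface temperature up, bird nesting decline, conductivity up (predicts surface temperature down, not surface temperature up; predicts conductivity down, not conductivity up)
None of the listed candidates fits everything.

none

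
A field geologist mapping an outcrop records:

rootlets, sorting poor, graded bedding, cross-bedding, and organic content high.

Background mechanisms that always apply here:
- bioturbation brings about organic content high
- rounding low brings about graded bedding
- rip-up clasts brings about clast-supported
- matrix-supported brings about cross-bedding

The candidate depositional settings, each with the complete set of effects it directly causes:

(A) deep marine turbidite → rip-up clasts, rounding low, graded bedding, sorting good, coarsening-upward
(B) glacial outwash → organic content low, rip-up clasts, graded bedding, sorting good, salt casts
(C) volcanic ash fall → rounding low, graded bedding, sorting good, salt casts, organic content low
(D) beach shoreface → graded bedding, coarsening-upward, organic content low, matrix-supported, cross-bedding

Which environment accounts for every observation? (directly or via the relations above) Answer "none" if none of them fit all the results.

none

Per-candidate check:
(A) deep marine turbidite — fails on rootlets, sorting poor, cross-bedding, organic content high (predicts sorting good, not sorting poor)
(B) glacial outwash — rootlets ✗; sorting poor ✗; graded bedding ✓; cross-bedding ✗; organic content high ✗
(C) volcanic ash fall — fails on rootlets, sorting poor, cross-bedding, organic content high (predicts sorting good, not sorting poor; predicts organic content low, not organic content high)
(D) beach shoreface — fails on rootlets, sorting poor, organic content high (predicts organic content low, not organic content high)
No candidate is consistent with all observations.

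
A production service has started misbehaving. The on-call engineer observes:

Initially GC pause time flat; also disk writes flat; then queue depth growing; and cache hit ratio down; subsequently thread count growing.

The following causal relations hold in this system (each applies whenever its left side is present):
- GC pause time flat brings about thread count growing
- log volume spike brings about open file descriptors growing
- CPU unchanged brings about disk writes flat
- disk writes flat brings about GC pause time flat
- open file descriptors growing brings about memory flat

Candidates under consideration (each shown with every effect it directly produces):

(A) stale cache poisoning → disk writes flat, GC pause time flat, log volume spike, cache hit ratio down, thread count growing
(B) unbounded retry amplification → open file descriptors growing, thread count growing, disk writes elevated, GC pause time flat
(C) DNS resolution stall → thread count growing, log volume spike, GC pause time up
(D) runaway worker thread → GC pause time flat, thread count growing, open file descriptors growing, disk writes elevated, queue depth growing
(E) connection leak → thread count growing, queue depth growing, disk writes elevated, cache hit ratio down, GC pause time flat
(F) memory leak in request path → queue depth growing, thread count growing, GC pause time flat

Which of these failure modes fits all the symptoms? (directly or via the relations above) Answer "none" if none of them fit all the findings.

none

Checking each candidate against the observations:
(A) stale cache poisoning — GC pause time flat match; disk writes flat match; queue depth growing miss; cache hit ratio down match; thread count growing match
(B) unbounded retry amplification — fails on disk writes flat, queue depth growing, cache hit ratio down (predicts disk writes elevated, not disk writes flat)
(C) DNS resolution stall — fails on GC pause time flat, disk writes flat, queue depth growing, cache hit ratio down (predicts GC pause time up, not GC pause time flat)
(D) runaway worker thread — fails on disk writes flat, cache hit ratio down (predicts disk writes elevated, not disk writes flat)
(E) connection leak — GC pause time flat match; disk writes flat miss; queue depth growing match; cache hit ratio down match; thread count growing match
(F) memory leak in request path — does not account for disk writes flat, cache hit ratio down
No candidate is consistent with all observations.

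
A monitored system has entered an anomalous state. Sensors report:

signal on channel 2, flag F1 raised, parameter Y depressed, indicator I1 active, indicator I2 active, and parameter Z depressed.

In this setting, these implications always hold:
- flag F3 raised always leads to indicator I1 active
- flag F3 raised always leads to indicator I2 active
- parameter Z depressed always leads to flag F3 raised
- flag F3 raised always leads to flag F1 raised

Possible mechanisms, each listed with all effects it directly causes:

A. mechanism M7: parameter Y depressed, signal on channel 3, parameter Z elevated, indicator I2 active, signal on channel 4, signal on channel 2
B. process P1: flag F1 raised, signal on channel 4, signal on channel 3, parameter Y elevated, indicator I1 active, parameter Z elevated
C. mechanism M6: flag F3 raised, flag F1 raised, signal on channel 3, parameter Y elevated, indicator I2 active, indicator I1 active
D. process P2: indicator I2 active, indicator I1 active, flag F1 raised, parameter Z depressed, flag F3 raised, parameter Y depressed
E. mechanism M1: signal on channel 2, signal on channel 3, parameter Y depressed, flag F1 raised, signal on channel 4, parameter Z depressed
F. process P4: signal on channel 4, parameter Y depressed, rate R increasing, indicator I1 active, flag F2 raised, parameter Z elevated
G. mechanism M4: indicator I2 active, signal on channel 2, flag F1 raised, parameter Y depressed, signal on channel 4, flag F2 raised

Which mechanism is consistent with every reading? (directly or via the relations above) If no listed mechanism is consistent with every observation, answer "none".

E

Checking each candidate against the observations:
(A) mechanism M7 — signal on channel 2 yes; flag F1 raised NO; parameter Y depressed yes; indicator I1 active NO; indicator I2 active yes; parameter Z depressed NO
(B) process P1 — signal on channel 2 NO; flag F1 raised yes; parameter Y depressed NO; indicator I1 active yes; indicator I2 active NO; parameter Z depressed NO
(C) mechanism M6 — signal on channel 2 NO; flag F1 raised yes; parameter Y depressed NO; indicator I1 active yes; indicator I2 active yes; parameter Z depressed NO
(D) process P2 — signal on channel 2 NO; flag F1 raised yes; parameter Y depressed yes; indicator I1 active yes; indicator I2 active yes; parameter Z depressed yes
(E) mechanism M1 — signal on channel 2 yes; flag F1 raised yes; parameter Y depressed yes; indicator I1 active yes (through parameter Z depressed → flag F3 raised → indicator I1 active); indicator I2 active yes (through parameter Z depressed → flag F3 raised → indicator I2 active); parameter Z depressed yes
(F) process P4 — fails on signal on channel 2, flag F1 raised, indicator I2 active, parameter Z depressed (predicts parameter Z elevated, not parameter Z depressed)
(G) mechanism M4 — signal on channel 2 yes; flag F1 raised yes; parameter Y depressed yes; indicator I1 active NO; indicator I2 active yes; parameter Z depressed NO
(E) is the only candidate with no mismatches.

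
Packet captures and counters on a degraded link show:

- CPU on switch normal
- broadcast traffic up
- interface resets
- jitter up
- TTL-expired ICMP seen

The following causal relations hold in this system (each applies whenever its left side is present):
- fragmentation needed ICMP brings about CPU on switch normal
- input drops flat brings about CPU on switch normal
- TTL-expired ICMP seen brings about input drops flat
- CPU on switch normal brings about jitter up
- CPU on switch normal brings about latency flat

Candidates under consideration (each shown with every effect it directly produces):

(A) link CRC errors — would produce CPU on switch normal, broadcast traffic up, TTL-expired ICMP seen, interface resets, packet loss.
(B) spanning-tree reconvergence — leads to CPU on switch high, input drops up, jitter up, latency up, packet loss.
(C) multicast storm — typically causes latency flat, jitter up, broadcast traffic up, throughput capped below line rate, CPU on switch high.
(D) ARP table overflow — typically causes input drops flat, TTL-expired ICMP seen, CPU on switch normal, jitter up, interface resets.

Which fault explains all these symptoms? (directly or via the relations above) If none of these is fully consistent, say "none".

For each candidate, compare predicted effects to what was observed:
(A) link CRC errors — CPU on switch normal ✓; broadcast traffic up ✓; interface resets ✓; jitter up ✓ (via CPU on switch normal → jitter up); TTL-expired ICMP seen ✓
(B) spanning-tree reconvergence — fails on CPU on switch normal, broadcast traffic up, interface resets, TTL-expired ICMP seen (predicts CPU on switch high, not CPU on switch normal)
(C) multicast storm — CPU on switch normal ✗; broadcast traffic up ✓; interface resets ✗; jitter up ✓; TTL-expired ICMP seen ✗
(D) ARP table overflow — does not account for broadcast traffic up
(A) alone accounts for all the evidence.

A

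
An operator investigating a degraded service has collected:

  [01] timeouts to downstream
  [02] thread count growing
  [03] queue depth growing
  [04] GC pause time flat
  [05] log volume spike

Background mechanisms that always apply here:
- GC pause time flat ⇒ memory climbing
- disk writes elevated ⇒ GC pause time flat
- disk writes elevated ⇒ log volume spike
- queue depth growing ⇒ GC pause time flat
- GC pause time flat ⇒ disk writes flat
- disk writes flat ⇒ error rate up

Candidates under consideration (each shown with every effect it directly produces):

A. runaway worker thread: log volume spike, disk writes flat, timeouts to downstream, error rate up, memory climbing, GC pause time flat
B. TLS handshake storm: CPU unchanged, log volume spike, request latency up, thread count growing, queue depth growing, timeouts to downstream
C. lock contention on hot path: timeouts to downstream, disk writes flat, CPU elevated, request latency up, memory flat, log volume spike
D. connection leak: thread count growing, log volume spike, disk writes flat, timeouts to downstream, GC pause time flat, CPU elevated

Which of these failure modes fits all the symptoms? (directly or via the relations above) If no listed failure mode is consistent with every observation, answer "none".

Checking each candidate against the observations:
(A) runaway worker thread — timeouts to downstream yes; thread count growing NO; queue depth growing NO; GC pause time flat yes; log volume spike yes
(B) TLS handshake storm — timeouts to downstream yes; thread count growing yes; queue depth growing yes; GC pause time flat yes (by queue depth growing → GC pause time flat); log volume spike yes
(C) lock contention on hot path — timeouts to downstream yes; thread count growing NO; queue depth growing NO; GC pause time flat NO; log volume spike yes
(D) connection leak — does not account for queue depth growing
(B) is the only candidate with no mismatches.

B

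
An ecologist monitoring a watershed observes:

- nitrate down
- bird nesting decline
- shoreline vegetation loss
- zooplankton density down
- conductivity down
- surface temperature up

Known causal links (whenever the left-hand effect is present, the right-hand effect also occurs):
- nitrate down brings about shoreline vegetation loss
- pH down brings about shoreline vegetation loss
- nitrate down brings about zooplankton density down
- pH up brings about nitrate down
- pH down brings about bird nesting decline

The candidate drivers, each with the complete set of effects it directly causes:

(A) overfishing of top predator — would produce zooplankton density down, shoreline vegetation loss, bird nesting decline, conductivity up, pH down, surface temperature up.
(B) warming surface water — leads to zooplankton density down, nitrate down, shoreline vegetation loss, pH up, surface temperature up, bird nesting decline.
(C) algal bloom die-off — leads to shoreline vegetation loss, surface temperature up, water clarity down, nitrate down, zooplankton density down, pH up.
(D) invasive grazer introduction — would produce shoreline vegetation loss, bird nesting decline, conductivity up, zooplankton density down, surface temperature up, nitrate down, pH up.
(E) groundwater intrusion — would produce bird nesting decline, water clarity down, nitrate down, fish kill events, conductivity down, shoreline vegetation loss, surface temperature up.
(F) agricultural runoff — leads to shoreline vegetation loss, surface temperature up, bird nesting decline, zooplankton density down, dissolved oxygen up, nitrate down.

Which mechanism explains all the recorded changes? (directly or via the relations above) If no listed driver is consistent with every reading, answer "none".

For each candidate, compare predicted effects to what was observed:
(A) overfishing of top predator — fails on nitrate down, conductivity down (predicts conductivity up, not conductivity down)
(B) warming surface water — nitrate down ✓; bird nesting decline ✓; shoreline vegetation loss ✓; zooplankton density down ✓; conductivity down ✗; surface temperature up ✓
(C) algal bloom die-off — does not account for bird nesting decline, conductivity down
(D) invasive grazer introduction — nitrate down ✓; bird nesting decline ✓; shoreline vegetation loss ✓; zooplankton density down ✓; conductivity down ✗; surface temperature up ✓
(E) groundwater intrusion — nitrate down ✓; bird nesting decline ✓; shoreline vegetation loss ✓; zooplankton density down ✓ (by nitrate down → zooplankton density down); conductivity down ✓; surface temperature up ✓
(F) agricultural runoff — nitrate down ✓; bird nesting decline ✓; shoreline vegetation loss ✓; zooplankton density down ✓; conductivity down ✗; surface temperature up ✓
(E) alone accounts for all the evidence.

E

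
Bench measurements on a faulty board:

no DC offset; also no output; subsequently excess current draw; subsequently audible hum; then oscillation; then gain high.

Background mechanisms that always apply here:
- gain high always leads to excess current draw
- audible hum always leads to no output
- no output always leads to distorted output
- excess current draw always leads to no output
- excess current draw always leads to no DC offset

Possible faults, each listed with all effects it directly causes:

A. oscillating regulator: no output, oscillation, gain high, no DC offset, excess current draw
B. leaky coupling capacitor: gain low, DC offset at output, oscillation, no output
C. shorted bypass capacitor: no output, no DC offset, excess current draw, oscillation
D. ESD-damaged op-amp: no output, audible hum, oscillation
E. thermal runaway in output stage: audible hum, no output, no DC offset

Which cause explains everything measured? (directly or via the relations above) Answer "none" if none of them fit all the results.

none

Checking each candidate against the observations:
(A) oscillating regulator — does not account for audible hum
(B) leaky coupling capacitor — fails on no DC offset, excess current draw, audible hum, gain high (predicts DC offset at output, not no DC offset; predicts gain low, not gain high)
(C) shorted bypass capacitor — does not account for audible hum, gain high
(D) ESD-damaged op-amp — no DC offset ✗; no output ✓; excess current draw ✗; audible hum ✓; oscillation ✓; gain high ✗
(E) thermal runaway in output stage — no DC offset ✓; no output ✓; excess current draw ✗; audible hum ✓; oscillation ✗; gain high ✗
None of the listed candidates fits everything.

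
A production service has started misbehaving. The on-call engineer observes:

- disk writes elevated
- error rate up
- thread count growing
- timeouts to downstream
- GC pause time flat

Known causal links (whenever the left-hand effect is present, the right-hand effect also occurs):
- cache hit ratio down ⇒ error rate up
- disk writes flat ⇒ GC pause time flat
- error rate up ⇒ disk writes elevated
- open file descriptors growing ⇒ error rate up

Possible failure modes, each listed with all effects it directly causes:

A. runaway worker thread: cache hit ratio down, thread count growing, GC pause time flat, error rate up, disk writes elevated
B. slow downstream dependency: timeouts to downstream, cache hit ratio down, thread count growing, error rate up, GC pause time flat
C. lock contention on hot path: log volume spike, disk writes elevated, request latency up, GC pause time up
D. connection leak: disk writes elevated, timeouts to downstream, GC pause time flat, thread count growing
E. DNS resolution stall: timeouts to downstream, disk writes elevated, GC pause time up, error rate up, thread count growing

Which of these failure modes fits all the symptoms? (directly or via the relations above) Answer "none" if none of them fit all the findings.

Testing each hypothesis:
(A) runaway worker thread — does not account for timeouts to downstream
(B) slow downstream dependency — accounts for every observation (disk writes elevated through error rate up → disk writes elevated)
(C) lock contention on hot path — disk writes elevated +; error rate up -; thread count growing -; timeouts to downstream -; GC pause time flat -
(D) connection leak — does not account for error rate up
(E) DNS resolution stall — disk writes elevated +; error rate up +; thread count growing +; timeouts to downstream +; GC pause time flat -
(B) is the only candidate with no mismatches.

B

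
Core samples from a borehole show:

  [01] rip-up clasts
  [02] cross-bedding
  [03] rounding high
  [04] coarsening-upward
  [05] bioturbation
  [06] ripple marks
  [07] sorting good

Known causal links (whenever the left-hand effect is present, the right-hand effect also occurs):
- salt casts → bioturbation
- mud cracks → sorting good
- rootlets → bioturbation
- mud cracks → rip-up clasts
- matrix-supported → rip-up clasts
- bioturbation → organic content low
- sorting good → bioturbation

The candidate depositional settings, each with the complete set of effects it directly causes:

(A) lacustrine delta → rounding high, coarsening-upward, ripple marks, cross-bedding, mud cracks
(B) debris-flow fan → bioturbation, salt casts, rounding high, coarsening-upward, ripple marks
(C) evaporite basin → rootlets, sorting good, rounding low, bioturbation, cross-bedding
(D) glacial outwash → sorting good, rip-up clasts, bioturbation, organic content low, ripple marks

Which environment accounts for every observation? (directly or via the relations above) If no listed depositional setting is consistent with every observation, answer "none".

A

For each candidate, compare predicted effects to what was observed:
(A) lacustrine delta — accounts for every observation (rip-up clasts via mud cracks → rip-up clasts)
(B) debris-flow fan — rip-up clasts NO; cross-bedding NO; rounding high yes; coarsening-upward yes; bioturbation yes; ripple marks yes; sorting good NO
(C) evaporite basin — fails on rip-up clasts, rounding high, coarsening-upward, ripple marks (predicts rounding low, not rounding high)
(D) glacial outwash — rip-up clasts yes; cross-bedding NO; rounding high NO; coarsening-upward NO; bioturbation yes; ripple marks yes; sorting good yes
(A) is the only candidate with no mismatches.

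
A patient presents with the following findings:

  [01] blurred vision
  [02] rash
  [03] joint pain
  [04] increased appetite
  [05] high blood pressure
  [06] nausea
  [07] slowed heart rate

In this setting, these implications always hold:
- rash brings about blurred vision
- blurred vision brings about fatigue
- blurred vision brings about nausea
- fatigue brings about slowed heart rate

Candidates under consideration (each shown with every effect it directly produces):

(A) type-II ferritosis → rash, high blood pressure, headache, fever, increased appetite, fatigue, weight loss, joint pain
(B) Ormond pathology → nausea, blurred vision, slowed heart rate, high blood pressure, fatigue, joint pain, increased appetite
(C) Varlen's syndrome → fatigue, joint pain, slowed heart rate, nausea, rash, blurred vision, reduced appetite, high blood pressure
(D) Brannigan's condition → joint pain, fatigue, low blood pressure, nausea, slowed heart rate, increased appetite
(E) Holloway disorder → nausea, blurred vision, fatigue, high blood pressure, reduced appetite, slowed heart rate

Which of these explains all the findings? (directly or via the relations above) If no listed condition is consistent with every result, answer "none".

Checking each candidate against the observations:
(A) type-II ferritosis — accounts for every observation (blurred vision through rash → blurred vision)
(B) Ormond pathology — blurred vision +; rash -; joint pain +; increased appetite +; high blood pressure +; nausea +; slowed heart rate +
(C) Varlen's syndrome — fails on increased appetite (predicts reduced appetite, not increased appetite)
(D) Brannigan's condition — fails on blurred vision, rash, high blood pressure (predicts low blood pressure, not high blood pressure)
(E) Holloway disorder — fails on rash, joint pain, increased appetite (predicts reduced appetite, not increased appetite)
Only (A) is consistent with every observation.

A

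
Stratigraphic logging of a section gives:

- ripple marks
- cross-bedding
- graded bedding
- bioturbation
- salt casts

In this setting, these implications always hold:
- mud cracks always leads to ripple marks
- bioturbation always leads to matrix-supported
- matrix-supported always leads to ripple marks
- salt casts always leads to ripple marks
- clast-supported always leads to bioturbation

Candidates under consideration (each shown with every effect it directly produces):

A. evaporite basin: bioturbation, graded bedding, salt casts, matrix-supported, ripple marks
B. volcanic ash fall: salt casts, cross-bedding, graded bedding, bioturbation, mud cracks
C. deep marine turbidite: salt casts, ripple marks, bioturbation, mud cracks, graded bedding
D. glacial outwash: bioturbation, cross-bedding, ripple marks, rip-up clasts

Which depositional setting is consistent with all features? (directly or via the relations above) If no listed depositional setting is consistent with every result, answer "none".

B

For each candidate, compare predicted effects to what was observed:
(A) evaporite basin — ripple marks +; cross-bedding -; graded bedding +; bioturbation +; salt casts +
(B) volcanic ash fall — ripple marks + (through mud cracks → ripple marks); cross-bedding +; graded bedding +; bioturbation +; salt casts +
(C) deep marine turbidite — does not account for cross-bedding
(D) glacial outwash — ripple marks +; cross-bedding +; graded bedding -; bioturbation +; salt casts -
(B) alone accounts for all the evidence.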